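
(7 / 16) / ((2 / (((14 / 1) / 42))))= 7 / 96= 0.07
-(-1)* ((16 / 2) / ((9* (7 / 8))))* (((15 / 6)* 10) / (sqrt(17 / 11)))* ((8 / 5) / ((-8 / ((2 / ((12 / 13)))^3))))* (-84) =351520* sqrt(187) / 1377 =3490.90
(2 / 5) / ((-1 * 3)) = -2 / 15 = -0.13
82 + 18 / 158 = 6487 / 79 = 82.11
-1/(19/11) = -11/19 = -0.58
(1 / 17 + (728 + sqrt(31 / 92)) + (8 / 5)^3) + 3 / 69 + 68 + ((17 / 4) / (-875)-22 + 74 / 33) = sqrt(713) / 46 + 35244874057 / 45160500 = 781.02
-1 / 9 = -0.11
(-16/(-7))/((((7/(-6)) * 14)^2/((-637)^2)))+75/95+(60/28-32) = 458518/133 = 3447.50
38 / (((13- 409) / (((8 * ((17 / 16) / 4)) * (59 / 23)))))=-19057 / 36432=-0.52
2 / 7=0.29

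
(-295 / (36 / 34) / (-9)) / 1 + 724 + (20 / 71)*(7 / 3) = 8691073 / 11502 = 755.61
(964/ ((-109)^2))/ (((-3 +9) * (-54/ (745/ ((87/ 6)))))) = -359090/ 27908469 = -0.01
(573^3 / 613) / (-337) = -910.70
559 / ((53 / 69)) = 38571 / 53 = 727.75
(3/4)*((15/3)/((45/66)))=11/2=5.50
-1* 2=-2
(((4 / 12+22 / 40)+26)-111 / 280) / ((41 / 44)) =244739 / 8610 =28.42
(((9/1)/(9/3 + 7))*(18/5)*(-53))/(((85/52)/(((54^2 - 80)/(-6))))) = 105516216/2125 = 49654.69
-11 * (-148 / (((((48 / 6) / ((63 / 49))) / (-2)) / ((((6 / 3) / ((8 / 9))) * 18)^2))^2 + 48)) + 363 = 16607555240331 / 41841415948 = 396.92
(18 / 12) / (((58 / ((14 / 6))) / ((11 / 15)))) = 77 / 1740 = 0.04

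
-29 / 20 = -1.45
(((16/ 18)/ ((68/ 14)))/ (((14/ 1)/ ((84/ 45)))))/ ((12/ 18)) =28/ 765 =0.04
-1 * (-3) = 3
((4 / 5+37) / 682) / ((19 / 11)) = 189 / 5890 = 0.03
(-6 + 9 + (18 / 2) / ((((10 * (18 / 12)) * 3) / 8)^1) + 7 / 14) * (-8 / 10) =-102 / 25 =-4.08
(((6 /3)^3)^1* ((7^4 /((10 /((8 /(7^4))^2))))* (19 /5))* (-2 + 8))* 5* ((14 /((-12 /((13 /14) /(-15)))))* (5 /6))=15808 /108045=0.15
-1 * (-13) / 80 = 13 / 80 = 0.16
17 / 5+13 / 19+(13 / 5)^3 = 51443 / 2375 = 21.66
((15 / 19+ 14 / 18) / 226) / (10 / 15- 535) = -134 / 10324923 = -0.00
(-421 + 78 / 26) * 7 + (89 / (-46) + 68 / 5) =-670297 / 230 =-2914.33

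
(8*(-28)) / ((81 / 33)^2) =-27104 / 729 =-37.18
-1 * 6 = -6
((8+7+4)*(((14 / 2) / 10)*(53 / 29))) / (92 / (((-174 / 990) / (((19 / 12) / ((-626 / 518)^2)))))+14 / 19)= -1874440877 / 43705384930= -0.04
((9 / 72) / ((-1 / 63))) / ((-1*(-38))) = -63 / 304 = -0.21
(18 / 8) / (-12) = -3 / 16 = -0.19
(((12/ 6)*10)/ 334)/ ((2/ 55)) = 275/ 167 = 1.65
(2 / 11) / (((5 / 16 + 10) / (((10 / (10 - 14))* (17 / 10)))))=-136 / 1815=-0.07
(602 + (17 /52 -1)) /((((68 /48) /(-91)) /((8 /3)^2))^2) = 108780765184 /867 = 125468010.59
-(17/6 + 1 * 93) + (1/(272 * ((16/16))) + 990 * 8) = 6384523/816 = 7824.17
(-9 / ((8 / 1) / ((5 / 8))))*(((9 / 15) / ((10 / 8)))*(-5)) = 27 / 16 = 1.69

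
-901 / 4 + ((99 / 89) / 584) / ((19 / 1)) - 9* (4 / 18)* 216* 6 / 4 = -862372699 / 987544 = -873.25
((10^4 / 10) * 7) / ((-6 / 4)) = -14000 / 3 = -4666.67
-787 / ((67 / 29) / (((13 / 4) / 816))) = -296699 / 218688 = -1.36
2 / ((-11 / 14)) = -28 / 11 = -2.55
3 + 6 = 9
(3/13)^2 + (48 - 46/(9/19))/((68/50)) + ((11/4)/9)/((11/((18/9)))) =-36.00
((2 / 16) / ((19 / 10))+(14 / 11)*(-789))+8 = -832753 / 836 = -996.12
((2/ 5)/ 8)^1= 1/ 20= 0.05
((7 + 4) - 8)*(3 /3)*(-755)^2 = 1710075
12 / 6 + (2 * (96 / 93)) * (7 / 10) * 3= 982 / 155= 6.34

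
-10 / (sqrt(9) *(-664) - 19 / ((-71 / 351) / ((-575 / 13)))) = 710 / 436407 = 0.00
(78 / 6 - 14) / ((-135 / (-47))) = -47 / 135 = -0.35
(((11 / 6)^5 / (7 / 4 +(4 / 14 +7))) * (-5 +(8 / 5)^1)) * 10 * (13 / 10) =-22649627 / 223560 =-101.31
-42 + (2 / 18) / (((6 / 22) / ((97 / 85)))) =-95323 / 2295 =-41.54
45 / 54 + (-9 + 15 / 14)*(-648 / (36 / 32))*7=191813 / 6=31968.83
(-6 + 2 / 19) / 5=-112 / 95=-1.18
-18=-18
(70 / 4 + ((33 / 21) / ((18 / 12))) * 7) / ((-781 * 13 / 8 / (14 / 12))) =-2086 / 91377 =-0.02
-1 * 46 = -46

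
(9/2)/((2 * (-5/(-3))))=1.35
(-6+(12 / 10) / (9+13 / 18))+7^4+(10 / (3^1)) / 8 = 25153171 / 10500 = 2395.54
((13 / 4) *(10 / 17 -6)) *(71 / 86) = -14.52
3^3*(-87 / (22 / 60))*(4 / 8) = -35235 / 11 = -3203.18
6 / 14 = 3 / 7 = 0.43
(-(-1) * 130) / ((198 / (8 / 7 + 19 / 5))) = 2249 / 693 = 3.25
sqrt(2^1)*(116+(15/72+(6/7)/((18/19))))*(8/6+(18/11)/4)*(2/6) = 2262625*sqrt(2)/33264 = 96.20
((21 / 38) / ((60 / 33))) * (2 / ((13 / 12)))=693 / 1235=0.56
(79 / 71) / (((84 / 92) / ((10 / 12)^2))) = 45425 / 53676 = 0.85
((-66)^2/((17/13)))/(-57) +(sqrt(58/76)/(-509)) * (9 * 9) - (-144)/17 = -16140/323 - 81 * sqrt(1102)/19342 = -50.11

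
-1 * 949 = -949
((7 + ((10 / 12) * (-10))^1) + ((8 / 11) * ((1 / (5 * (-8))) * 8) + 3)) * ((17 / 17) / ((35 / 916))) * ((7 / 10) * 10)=229916 / 825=278.69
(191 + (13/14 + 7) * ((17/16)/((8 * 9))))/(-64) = -2.99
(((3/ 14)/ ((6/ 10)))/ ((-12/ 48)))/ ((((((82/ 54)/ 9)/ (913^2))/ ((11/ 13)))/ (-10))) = 222812993700/ 3731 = 59719376.49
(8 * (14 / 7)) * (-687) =-10992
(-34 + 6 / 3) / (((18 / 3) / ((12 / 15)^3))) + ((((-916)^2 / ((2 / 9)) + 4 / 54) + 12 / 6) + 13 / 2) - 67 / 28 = 356808890077 / 94500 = 3775755.45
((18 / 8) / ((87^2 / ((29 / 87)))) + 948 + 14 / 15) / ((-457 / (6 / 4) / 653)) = -31267717193 / 15373480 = -2033.87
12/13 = 0.92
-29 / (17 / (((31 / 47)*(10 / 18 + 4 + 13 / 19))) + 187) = -805504 / 5330741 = -0.15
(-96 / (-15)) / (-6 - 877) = -32 / 4415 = -0.01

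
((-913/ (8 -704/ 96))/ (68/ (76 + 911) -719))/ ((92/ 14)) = 18923751/ 65281820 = 0.29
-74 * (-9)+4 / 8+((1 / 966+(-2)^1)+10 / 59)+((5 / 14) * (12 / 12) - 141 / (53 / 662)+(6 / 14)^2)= -23173794125 / 21144774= -1095.96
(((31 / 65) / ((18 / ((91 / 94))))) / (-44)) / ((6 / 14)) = -1519 / 1116720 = -0.00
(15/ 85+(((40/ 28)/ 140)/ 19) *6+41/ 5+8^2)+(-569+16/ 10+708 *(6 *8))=2650150408/ 79135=33488.98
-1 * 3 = -3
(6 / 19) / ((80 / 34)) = 51 / 380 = 0.13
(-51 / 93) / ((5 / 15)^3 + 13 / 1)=-459 / 10912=-0.04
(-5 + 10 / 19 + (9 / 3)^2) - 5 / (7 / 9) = -253 / 133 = -1.90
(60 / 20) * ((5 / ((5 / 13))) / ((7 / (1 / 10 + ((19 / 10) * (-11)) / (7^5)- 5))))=-27.31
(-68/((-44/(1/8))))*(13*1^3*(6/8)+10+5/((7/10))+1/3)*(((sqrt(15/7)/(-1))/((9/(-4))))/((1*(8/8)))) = 38879*sqrt(105)/116424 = 3.42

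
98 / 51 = 1.92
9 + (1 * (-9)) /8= 63 /8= 7.88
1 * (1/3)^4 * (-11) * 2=-22/81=-0.27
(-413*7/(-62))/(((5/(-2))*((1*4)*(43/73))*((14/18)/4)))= -271341/6665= -40.71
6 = 6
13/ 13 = 1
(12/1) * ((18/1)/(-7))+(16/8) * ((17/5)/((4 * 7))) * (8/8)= -2143/70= -30.61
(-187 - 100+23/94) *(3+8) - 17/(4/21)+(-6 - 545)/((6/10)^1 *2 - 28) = -40596893/12596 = -3223.00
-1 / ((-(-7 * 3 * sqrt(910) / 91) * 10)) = -0.01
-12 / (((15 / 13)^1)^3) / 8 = -2197 / 2250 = -0.98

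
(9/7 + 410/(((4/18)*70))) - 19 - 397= -5437/14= -388.36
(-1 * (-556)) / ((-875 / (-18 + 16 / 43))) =421448 / 37625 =11.20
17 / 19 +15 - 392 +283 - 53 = -2776 / 19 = -146.11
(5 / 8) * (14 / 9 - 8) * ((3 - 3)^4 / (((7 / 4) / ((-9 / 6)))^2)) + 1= 1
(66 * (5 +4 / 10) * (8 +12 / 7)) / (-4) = -30294 / 35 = -865.54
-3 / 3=-1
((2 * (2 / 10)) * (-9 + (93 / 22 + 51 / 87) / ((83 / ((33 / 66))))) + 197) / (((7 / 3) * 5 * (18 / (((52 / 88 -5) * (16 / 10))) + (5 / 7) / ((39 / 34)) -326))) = -7002140067 / 138507941825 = -0.05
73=73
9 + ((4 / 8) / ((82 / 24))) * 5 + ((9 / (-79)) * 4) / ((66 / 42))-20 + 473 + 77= 19219769 / 35629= 539.44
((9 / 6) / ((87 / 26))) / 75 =0.01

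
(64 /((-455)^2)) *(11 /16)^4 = 14641 /211993600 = 0.00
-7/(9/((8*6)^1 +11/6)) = -2093/54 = -38.76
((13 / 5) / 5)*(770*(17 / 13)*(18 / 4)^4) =8588349 / 40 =214708.72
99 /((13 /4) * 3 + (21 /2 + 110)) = 396 /521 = 0.76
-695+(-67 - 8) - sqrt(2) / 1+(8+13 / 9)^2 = -55145 / 81 - sqrt(2) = -682.22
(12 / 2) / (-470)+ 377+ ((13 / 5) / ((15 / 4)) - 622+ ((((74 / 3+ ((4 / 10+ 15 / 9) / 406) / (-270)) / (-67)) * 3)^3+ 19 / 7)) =-565487461628672159510739223 / 2327564218843925901000000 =-242.95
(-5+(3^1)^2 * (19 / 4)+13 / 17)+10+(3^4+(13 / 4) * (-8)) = 7039 / 68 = 103.51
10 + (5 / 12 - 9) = 17 / 12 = 1.42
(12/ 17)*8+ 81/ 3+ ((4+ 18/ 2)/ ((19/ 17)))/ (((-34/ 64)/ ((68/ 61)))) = 162349/ 19703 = 8.24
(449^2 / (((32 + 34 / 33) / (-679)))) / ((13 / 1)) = -4517273607 / 14170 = -318791.36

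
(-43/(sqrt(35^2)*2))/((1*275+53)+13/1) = -43/23870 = -0.00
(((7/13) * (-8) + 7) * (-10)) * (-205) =71750/13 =5519.23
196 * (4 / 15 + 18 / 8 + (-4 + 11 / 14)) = -2051 / 15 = -136.73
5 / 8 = 0.62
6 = 6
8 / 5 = 1.60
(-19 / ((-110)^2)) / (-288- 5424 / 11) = 19 / 9451200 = 0.00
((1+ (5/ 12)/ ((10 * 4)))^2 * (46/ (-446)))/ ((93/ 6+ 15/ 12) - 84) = 0.00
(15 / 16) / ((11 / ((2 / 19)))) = 15 / 1672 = 0.01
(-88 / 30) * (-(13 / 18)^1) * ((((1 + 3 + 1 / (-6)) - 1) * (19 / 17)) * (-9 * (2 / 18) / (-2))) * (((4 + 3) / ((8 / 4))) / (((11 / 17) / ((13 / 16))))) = 14.74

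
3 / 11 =0.27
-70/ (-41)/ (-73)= -70/ 2993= -0.02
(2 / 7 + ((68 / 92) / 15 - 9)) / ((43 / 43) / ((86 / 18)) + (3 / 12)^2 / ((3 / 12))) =-3599272 / 190785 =-18.87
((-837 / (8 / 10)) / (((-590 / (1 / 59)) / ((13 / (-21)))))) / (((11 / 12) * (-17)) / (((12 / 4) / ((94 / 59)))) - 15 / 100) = 0.00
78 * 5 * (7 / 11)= 248.18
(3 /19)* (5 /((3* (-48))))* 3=-5 /304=-0.02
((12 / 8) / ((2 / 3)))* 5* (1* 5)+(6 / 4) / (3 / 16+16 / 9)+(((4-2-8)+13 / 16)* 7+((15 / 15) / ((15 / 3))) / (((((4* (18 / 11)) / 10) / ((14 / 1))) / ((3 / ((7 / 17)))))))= 704567 / 13584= 51.87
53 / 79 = 0.67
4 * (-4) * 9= -144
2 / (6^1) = 1 / 3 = 0.33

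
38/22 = 19/11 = 1.73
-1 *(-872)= 872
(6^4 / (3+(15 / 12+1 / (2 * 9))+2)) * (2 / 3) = 31104 / 227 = 137.02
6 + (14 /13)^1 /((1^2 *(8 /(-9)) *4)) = 1185 /208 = 5.70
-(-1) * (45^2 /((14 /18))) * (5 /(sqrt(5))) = 18225 * sqrt(5) /7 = 5821.76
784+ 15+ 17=816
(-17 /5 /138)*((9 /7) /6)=-17 /3220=-0.01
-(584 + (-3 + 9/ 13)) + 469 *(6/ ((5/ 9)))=291428/ 65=4483.51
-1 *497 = -497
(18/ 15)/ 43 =6/ 215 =0.03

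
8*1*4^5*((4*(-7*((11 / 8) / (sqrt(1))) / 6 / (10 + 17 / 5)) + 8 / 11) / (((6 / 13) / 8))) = 233971712 / 6633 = 35273.89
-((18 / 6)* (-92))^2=-76176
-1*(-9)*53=477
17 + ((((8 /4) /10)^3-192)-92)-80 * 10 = -133374 /125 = -1066.99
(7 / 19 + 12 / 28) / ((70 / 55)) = 583 / 931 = 0.63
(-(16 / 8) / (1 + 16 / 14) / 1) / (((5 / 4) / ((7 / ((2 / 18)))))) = -1176 / 25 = -47.04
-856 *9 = -7704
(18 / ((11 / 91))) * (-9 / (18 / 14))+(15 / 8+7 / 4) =-91409 / 88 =-1038.74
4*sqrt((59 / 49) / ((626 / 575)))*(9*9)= 810*sqrt(849482) / 2191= 340.74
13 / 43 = 0.30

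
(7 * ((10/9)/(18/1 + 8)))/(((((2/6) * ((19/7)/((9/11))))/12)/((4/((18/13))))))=1960/209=9.38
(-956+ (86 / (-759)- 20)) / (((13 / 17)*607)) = -968830 / 460713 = -2.10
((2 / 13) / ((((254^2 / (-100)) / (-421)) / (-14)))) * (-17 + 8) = 2652300 / 209677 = 12.65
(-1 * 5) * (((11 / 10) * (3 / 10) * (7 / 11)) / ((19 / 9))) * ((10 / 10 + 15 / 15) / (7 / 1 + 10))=-189 / 3230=-0.06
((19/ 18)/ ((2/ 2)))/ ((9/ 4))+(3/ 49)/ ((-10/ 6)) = 8581/ 19845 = 0.43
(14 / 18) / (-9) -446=-36133 / 81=-446.09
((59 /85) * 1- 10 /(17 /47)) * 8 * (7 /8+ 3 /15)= -98513 /425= -231.80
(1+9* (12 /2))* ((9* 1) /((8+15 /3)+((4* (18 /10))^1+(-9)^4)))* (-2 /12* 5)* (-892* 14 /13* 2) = 25756500 /213889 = 120.42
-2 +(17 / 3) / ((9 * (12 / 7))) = -529 / 324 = -1.63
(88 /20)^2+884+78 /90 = 904.23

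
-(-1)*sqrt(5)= sqrt(5)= 2.24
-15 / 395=-0.04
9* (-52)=-468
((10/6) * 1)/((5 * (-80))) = -1/240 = -0.00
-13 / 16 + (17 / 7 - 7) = -603 / 112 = -5.38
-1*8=-8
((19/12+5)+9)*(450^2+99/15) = 63114557/20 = 3155727.85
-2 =-2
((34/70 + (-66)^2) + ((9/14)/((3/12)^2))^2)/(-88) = -1093259/21560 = -50.71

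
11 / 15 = 0.73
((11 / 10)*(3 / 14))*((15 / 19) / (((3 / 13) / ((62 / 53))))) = 0.94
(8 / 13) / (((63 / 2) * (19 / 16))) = 256 / 15561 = 0.02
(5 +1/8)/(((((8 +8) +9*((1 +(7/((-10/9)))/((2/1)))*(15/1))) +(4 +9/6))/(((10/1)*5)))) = -41/43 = -0.95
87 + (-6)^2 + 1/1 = 124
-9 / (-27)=1 / 3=0.33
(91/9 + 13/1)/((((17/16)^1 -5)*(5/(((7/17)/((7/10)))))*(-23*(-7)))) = -6656/1551879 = -0.00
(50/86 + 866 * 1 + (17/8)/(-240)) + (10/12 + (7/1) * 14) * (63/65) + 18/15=1034174881/1073280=963.56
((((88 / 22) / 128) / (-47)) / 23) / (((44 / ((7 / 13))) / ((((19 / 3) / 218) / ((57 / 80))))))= -35 / 2426334768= -0.00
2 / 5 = 0.40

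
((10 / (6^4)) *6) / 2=0.02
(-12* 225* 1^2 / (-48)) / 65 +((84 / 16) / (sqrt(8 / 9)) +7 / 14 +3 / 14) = 575 / 364 +63* sqrt(2) / 16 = 7.15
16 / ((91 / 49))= 112 / 13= 8.62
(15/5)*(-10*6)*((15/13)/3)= -900/13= -69.23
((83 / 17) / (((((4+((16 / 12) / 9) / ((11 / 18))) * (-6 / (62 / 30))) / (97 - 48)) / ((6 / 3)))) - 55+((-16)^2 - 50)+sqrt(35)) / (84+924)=sqrt(35) / 1008+571979 / 5140800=0.12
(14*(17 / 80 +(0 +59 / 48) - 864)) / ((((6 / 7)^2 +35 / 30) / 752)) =-13349090776 / 2795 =-4776061.10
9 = 9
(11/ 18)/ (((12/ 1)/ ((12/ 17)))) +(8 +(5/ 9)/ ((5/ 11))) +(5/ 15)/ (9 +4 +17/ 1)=7091/ 765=9.27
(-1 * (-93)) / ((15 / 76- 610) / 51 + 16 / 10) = -1802340 / 200717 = -8.98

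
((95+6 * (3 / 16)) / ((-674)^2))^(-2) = 13207467787264 / 591361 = 22334018.96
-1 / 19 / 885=-1 / 16815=-0.00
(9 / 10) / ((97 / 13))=117 / 970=0.12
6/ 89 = 0.07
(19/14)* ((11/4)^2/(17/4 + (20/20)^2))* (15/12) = 11495/4704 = 2.44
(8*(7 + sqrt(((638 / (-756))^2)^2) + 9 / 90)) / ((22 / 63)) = 5581187 / 31185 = 178.97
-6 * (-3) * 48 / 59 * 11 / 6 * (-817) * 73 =-94471344 / 59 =-1601209.22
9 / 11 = 0.82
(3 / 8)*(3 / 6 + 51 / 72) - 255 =-16291 / 64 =-254.55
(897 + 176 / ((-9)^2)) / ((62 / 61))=4442813 / 5022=884.67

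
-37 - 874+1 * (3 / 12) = -3643 / 4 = -910.75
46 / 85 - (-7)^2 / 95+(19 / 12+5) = 128077 / 19380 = 6.61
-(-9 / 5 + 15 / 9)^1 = 2 / 15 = 0.13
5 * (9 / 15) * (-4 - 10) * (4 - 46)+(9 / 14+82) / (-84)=2073307 / 1176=1763.02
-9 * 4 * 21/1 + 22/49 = -37022/49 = -755.55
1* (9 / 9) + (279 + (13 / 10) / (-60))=279.98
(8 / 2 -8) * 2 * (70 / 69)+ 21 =889 / 69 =12.88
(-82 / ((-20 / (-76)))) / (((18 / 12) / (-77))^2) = -36949528 / 45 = -821100.62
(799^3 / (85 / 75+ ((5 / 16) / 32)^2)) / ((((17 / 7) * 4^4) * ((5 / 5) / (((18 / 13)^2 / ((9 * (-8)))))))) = -2073935024640 / 107600441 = -19274.41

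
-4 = -4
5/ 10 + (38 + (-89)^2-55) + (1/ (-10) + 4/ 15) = 23714/ 3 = 7904.67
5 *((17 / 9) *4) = 340 / 9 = 37.78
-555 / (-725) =111 / 145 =0.77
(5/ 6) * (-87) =-145/ 2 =-72.50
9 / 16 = 0.56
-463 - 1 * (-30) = -433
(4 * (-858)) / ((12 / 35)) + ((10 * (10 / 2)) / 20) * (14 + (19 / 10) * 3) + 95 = -9865.75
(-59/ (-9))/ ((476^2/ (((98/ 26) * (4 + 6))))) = 295/ 270504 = 0.00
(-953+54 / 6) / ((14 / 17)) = -8024 / 7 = -1146.29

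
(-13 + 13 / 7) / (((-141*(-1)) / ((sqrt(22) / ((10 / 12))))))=-156*sqrt(22) / 1645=-0.44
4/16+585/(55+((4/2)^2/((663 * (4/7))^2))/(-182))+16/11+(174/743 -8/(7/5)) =3947643742055491/575390403908012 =6.86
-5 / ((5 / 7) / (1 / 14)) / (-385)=1 / 770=0.00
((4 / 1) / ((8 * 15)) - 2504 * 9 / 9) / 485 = -75119 / 14550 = -5.16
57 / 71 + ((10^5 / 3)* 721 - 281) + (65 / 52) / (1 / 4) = 5119041383 / 213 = 24033058.14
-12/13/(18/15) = -10/13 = -0.77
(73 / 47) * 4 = 292 / 47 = 6.21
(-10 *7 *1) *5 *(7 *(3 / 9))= -2450 / 3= -816.67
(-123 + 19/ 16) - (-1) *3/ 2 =-1925/ 16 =-120.31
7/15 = 0.47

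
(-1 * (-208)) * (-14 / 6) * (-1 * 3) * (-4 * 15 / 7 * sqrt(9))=-37440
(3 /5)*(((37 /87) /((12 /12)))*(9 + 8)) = 4.34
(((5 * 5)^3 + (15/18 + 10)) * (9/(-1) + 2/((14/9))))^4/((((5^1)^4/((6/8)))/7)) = 2439497664945312866163/1372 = 1778059522554892759.59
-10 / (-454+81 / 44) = 88 / 3979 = 0.02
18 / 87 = 6 / 29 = 0.21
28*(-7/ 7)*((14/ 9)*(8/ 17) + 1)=-7420/ 153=-48.50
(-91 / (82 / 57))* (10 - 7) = -15561 / 82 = -189.77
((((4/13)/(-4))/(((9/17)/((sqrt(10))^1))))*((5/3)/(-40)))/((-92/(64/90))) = -17*sqrt(10)/363285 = -0.00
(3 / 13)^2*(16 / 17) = 144 / 2873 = 0.05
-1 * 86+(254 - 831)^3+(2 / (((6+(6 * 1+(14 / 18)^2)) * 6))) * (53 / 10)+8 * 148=-1961330124919 / 10210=-192098934.86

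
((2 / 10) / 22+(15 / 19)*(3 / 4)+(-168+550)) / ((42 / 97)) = 51709827 / 58520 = 883.63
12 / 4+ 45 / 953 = 2904 / 953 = 3.05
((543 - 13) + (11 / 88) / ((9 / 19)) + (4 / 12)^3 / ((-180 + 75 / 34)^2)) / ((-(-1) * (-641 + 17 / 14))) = -29297897486711 / 35349147135900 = -0.83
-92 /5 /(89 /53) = -4876 /445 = -10.96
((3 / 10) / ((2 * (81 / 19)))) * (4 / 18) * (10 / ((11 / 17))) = 323 / 2673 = 0.12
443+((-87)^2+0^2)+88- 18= 8082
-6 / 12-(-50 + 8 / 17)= 1667 / 34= 49.03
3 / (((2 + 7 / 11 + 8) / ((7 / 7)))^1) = 11 / 39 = 0.28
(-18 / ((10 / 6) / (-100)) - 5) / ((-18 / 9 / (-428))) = 230050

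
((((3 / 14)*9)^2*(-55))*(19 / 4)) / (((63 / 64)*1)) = -338580 / 343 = -987.11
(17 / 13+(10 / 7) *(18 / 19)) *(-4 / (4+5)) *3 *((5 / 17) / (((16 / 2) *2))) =-23005 / 352716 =-0.07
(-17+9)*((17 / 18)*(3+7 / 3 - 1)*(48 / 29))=-14144 / 261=-54.19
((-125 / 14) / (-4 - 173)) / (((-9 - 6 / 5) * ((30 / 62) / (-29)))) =112375 / 379134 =0.30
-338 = -338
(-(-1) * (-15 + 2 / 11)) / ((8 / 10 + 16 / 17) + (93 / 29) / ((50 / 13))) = -4017950 / 698203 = -5.75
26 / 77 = 0.34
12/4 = 3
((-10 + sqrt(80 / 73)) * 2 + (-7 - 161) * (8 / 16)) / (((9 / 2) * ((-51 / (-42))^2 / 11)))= -448448 / 2601 + 34496 * sqrt(365) / 189873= -168.94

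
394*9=3546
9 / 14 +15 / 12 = 53 / 28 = 1.89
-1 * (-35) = 35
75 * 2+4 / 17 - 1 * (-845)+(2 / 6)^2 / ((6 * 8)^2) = 350832401 / 352512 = 995.24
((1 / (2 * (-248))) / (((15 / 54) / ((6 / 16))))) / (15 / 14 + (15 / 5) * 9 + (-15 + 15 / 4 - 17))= 189 / 12400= 0.02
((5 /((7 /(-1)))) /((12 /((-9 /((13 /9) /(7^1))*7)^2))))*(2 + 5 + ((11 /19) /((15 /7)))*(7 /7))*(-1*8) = 1036194768 /3211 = 322701.58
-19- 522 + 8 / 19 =-10271 / 19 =-540.58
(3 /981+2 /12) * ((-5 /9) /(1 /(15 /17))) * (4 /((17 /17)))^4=-118400 /5559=-21.30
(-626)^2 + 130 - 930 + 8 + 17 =391101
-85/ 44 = -1.93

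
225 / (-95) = -45 / 19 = -2.37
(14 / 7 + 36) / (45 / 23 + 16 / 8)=874 / 91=9.60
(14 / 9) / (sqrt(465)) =14 * sqrt(465) / 4185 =0.07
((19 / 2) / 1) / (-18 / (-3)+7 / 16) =1.48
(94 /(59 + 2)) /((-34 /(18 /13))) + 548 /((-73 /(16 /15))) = -119127778 /14761695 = -8.07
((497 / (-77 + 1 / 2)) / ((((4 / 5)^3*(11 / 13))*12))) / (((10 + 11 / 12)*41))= -807625 / 289260576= -0.00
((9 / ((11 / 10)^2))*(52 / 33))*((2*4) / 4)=23.44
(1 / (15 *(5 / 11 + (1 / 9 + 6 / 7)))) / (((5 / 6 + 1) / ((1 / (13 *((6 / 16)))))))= 168 / 32045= 0.01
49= 49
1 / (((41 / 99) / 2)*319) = 18 / 1189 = 0.02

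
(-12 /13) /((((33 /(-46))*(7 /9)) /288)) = 476928 /1001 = 476.45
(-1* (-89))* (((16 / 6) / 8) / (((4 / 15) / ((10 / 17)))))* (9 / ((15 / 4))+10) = 13795 / 17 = 811.47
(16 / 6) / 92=2 / 69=0.03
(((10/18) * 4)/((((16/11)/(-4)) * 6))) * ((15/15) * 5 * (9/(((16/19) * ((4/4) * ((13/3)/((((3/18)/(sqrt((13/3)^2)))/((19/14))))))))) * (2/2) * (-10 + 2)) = 1925/676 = 2.85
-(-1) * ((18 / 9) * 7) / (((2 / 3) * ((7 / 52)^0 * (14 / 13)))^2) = 1521 / 56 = 27.16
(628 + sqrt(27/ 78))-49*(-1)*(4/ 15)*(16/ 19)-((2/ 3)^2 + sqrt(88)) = -2*sqrt(22) + 3*sqrt(26)/ 26 + 545968/ 855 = 629.77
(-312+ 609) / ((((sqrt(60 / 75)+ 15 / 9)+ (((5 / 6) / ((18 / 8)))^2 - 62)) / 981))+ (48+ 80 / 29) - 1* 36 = -4223773525973 / 875132971 - 28152555534* sqrt(5) / 875132971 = -4898.37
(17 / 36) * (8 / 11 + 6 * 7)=3995 / 198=20.18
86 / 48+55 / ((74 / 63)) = 43171 / 888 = 48.62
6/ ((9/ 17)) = 34/ 3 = 11.33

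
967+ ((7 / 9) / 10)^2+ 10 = 7913749 / 8100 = 977.01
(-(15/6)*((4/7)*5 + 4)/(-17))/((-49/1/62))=-7440/5831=-1.28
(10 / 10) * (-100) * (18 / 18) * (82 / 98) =-4100 / 49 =-83.67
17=17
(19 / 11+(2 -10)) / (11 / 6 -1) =-7.53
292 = 292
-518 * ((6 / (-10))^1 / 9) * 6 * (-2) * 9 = -18648 / 5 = -3729.60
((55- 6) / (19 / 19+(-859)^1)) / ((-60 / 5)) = 0.00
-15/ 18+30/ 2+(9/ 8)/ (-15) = 14.09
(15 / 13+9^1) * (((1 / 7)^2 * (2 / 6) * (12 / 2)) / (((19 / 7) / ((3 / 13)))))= 0.04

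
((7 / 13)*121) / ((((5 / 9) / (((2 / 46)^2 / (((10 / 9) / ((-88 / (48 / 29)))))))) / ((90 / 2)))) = -65656899 / 137540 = -477.37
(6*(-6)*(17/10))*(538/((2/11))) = -905454/5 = -181090.80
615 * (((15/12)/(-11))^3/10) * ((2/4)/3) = -5125/340736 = -0.02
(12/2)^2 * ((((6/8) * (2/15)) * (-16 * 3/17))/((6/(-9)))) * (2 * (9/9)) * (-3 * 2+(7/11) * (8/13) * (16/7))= -378432/2431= -155.67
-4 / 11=-0.36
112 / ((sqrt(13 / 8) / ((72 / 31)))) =16128 * sqrt(26) / 403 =204.06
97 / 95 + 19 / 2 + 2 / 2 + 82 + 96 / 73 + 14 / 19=1325597 / 13870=95.57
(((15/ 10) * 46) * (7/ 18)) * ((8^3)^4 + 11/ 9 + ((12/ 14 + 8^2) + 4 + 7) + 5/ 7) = 99574521903187/ 54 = 1843972627836.80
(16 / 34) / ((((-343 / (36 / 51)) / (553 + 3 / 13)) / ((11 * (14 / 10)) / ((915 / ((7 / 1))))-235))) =247309520384 / 1965192775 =125.84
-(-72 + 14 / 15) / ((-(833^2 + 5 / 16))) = -17056 / 166533435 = -0.00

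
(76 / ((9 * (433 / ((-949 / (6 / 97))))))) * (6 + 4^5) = -3602954420 / 11691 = -308181.89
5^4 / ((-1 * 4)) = -625 / 4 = -156.25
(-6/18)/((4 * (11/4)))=-1/33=-0.03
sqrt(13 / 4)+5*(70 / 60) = 7.64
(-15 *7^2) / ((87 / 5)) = -1225 / 29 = -42.24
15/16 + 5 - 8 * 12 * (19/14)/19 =-103/112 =-0.92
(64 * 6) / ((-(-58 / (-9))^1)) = -1728 / 29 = -59.59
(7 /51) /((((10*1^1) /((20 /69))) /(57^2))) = 5054 /391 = 12.93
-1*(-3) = 3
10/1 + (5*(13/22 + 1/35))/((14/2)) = 11257/1078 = 10.44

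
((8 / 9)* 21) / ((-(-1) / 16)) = 896 / 3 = 298.67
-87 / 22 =-3.95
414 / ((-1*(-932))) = 207 / 466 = 0.44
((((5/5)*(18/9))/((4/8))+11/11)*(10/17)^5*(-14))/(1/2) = -14000000/1419857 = -9.86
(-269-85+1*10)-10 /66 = -11357 /33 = -344.15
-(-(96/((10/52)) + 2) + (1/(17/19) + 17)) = 41062/85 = 483.08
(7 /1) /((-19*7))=-1 /19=-0.05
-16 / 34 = -8 / 17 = -0.47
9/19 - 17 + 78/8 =-515/76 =-6.78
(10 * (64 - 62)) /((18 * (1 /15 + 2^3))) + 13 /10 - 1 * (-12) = 48779 /3630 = 13.44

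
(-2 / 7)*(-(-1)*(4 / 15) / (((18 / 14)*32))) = -1 / 540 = -0.00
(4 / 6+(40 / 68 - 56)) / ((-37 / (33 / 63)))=30712 / 39627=0.78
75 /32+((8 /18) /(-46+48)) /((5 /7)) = 3823 /1440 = 2.65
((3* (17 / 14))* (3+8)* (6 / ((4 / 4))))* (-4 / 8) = -1683 / 14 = -120.21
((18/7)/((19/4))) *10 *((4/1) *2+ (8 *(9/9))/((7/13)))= 115200/931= 123.74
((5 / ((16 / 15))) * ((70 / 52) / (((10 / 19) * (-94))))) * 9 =-89775 / 78208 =-1.15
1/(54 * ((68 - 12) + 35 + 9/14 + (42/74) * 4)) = 259/1313469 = 0.00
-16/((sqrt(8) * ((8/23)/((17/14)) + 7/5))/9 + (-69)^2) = -2620319187600/779708718597817 + 206260320 * sqrt(2)/779708718597817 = -0.00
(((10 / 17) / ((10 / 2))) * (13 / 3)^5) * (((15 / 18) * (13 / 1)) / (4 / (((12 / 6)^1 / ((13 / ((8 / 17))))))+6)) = 19307236 / 607257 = 31.79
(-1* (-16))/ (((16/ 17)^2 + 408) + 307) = 4624/ 206891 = 0.02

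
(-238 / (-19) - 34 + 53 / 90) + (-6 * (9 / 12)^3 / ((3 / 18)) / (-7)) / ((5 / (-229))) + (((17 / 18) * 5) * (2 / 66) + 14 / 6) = -74437585 / 632016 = -117.78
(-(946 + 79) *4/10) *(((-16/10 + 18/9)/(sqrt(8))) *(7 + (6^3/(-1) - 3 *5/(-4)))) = 33661 *sqrt(2)/4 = 11900.96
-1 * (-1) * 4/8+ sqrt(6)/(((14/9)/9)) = 1/2+ 81 * sqrt(6)/14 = 14.67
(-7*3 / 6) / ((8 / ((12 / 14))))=-0.38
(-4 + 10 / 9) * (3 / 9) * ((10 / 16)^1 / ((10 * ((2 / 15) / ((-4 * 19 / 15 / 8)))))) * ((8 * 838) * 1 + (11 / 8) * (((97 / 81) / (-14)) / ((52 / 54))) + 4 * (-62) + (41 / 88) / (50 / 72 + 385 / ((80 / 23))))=189056574925091 / 102436088832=1845.61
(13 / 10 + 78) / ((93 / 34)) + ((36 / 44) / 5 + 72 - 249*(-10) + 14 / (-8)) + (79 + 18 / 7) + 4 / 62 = 382546489 / 143220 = 2671.04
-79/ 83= -0.95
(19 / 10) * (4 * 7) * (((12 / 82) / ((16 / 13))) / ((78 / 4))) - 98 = -40047 / 410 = -97.68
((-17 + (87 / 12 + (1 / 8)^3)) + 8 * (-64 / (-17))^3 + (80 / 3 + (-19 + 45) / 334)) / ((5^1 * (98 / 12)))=111872867297 / 10291988224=10.87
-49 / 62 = -0.79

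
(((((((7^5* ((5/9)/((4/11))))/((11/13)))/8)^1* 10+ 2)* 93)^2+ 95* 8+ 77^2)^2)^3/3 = 1239029735494537785319866000000000000000000000000000000000000000000000000000000.00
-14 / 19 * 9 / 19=-126 / 361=-0.35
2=2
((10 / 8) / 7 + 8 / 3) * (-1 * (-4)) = 239 / 21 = 11.38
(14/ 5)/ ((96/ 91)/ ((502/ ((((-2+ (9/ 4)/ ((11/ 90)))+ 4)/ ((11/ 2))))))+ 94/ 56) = 154770616/ 93214445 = 1.66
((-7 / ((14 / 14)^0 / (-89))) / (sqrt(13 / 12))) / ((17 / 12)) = 422.51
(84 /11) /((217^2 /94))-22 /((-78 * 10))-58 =-1672558253 /28858830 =-57.96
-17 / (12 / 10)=-85 / 6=-14.17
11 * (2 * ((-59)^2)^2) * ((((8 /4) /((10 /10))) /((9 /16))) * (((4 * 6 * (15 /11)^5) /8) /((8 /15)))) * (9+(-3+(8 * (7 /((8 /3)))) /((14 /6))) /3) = 368064840375000 /1331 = 276532562265.21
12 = 12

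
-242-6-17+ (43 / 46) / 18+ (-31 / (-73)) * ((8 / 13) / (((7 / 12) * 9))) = -1457047619 / 5500404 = -264.90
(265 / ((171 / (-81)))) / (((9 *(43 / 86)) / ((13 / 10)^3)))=-116441 / 1900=-61.28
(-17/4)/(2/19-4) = 1.09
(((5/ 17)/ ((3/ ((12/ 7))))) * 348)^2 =48441600/ 14161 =3420.78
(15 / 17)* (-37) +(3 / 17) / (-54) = -9991 / 306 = -32.65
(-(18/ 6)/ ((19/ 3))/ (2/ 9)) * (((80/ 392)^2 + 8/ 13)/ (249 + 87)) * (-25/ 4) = 3460725/ 132842528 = 0.03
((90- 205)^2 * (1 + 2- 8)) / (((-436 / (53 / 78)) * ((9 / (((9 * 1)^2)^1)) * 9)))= 3504625 / 34008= 103.05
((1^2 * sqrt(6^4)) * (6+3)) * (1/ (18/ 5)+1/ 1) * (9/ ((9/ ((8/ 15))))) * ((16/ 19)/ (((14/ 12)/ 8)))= 847872/ 665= 1275.00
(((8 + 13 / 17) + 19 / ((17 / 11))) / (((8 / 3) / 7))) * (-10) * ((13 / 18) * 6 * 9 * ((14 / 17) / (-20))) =1026207 / 1156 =887.72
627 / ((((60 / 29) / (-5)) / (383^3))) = -340518417107 / 4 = -85129604276.75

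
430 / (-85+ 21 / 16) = -6880 / 1339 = -5.14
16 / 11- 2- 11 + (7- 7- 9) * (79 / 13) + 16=-7184 / 143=-50.24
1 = 1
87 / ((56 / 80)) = 870 / 7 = 124.29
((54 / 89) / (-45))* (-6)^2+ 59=26039 / 445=58.51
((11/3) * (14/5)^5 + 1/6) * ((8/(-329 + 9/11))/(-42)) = 130187783/355359375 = 0.37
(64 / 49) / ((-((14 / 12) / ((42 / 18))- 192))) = 128 / 18767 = 0.01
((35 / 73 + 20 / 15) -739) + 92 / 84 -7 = -379720 / 511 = -743.09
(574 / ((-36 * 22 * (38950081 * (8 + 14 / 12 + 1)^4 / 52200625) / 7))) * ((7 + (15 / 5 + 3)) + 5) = -67956444045000 / 5932262913094331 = -0.01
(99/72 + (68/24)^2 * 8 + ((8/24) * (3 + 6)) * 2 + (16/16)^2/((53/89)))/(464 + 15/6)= 279623/1780164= 0.16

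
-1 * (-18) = 18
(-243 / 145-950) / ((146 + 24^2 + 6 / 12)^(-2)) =-57626566765 / 116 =-496780747.97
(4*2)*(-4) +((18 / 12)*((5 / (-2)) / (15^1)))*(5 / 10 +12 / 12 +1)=-261 / 8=-32.62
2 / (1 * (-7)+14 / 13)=-26 / 77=-0.34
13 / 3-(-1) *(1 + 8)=40 / 3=13.33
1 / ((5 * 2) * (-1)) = -1 / 10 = -0.10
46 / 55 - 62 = -3364 / 55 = -61.16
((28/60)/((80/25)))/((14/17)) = 17/96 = 0.18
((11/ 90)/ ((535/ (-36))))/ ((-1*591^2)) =22/ 934326675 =0.00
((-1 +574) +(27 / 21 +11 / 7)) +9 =4094 / 7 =584.86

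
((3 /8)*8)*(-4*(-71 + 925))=-10248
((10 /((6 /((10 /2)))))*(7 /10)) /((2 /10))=175 /6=29.17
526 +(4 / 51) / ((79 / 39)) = 706470 / 1343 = 526.04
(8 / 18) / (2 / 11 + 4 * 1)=22 / 207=0.11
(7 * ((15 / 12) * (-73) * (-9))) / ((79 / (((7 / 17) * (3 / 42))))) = 22995 / 10744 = 2.14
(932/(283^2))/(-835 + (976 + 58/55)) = 51260/625735357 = 0.00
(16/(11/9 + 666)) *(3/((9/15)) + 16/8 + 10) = 2448/6005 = 0.41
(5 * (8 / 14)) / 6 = 10 / 21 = 0.48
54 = 54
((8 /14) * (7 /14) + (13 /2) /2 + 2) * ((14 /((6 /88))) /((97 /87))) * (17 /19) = 1681130 /1843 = 912.17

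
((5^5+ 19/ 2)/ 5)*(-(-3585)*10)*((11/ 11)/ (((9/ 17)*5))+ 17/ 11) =1426373032/ 33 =43223425.21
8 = 8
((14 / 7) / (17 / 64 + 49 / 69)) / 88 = 1104 / 47399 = 0.02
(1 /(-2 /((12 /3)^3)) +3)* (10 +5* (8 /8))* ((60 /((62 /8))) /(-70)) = 10440 /217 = 48.11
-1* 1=-1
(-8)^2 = 64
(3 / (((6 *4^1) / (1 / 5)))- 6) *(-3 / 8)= 717 / 320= 2.24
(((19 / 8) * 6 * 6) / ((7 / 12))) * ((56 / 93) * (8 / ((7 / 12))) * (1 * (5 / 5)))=262656 / 217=1210.40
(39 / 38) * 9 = 351 / 38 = 9.24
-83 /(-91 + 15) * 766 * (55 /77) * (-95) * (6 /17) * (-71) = 169276425 /119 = 1422490.97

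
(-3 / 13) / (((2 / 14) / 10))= -210 / 13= -16.15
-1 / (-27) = 1 / 27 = 0.04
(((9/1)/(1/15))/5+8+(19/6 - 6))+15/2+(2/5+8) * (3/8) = 2569/60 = 42.82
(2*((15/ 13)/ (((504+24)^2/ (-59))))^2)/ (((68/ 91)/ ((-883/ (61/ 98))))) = -26357174725/ 116416701333504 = -0.00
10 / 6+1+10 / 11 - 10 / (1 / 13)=-4172 / 33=-126.42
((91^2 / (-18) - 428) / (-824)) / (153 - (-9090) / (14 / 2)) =111895 / 150707952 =0.00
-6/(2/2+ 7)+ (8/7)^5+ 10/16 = 245337/134456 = 1.82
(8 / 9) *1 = 8 / 9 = 0.89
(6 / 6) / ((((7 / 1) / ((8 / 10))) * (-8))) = -1 / 70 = -0.01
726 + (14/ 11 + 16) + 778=16734/ 11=1521.27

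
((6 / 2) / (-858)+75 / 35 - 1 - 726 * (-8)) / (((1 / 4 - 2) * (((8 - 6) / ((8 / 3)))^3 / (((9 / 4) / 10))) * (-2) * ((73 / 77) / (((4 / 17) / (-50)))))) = -186078352 / 42349125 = -4.39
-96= -96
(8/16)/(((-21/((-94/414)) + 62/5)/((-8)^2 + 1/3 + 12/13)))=598075/1922622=0.31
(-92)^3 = -778688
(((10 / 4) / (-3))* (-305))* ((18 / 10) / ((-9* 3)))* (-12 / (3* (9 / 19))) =11590 / 81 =143.09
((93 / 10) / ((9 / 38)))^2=1541.87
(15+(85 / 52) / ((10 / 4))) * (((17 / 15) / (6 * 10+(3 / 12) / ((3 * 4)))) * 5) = 55352 / 37453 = 1.48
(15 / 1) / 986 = 15 / 986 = 0.02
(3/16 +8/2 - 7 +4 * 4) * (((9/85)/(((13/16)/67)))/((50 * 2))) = 127233/110500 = 1.15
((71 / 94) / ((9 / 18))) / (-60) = -0.03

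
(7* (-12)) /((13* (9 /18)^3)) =-672 /13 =-51.69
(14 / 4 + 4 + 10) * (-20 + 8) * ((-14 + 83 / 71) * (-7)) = -1339170 / 71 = -18861.55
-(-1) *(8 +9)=17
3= 3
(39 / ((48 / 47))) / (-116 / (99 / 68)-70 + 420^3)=60489 / 117355154912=0.00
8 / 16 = 1 / 2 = 0.50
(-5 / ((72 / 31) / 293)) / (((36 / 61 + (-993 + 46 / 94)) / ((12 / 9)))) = 130204805 / 153567144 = 0.85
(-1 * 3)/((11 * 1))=-3/11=-0.27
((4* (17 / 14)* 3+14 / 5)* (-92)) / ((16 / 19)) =-66424 / 35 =-1897.83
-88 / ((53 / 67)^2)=-140.63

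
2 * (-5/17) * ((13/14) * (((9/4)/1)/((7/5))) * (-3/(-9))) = -975/3332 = -0.29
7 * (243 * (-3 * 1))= -5103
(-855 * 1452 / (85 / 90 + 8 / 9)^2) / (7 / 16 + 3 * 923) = -5909760 / 44311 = -133.37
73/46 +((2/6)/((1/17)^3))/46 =2566/69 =37.19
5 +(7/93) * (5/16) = 7475/1488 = 5.02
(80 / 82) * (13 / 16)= 65 / 82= 0.79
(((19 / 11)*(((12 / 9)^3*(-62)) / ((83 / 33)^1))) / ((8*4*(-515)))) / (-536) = -0.00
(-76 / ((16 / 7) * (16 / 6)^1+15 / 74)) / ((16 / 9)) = -132867 / 19574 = -6.79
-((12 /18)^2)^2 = -16 /81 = -0.20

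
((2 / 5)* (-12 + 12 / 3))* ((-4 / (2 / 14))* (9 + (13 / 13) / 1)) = 896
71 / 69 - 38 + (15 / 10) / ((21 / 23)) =-34127 / 966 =-35.33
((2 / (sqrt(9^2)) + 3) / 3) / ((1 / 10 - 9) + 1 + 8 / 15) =-290 / 1989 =-0.15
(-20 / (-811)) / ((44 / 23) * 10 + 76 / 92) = 460 / 372249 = 0.00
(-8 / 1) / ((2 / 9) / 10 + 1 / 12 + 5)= -1440 / 919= -1.57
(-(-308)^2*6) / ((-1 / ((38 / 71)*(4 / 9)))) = 28838656 / 213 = 135392.75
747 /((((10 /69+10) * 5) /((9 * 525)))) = 1391661 /20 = 69583.05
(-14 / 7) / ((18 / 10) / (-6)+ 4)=-20 / 37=-0.54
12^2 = 144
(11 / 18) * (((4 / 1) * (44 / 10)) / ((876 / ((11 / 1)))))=1331 / 9855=0.14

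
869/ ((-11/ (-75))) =5925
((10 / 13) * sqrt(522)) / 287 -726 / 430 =-363 / 215 + 30 * sqrt(58) / 3731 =-1.63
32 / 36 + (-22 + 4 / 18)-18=-350 / 9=-38.89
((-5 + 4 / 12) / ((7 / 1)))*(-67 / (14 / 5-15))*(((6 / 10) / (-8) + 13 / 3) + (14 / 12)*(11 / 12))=-64253 / 3294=-19.51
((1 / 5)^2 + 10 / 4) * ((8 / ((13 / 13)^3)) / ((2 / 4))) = 1016 / 25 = 40.64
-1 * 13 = -13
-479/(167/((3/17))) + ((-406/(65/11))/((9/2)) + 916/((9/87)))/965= 13869382847/1602686475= 8.65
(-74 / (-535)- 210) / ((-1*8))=28069 / 1070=26.23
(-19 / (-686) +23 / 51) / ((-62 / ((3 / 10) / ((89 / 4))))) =-16747 / 160877290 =-0.00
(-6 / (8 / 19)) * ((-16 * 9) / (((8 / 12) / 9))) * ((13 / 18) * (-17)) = -340119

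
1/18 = 0.06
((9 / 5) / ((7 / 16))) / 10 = 72 / 175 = 0.41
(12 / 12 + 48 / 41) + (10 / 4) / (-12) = 1931 / 984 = 1.96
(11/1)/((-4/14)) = -77/2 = -38.50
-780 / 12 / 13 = -5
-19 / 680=-0.03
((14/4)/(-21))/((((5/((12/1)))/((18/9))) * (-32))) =1/40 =0.02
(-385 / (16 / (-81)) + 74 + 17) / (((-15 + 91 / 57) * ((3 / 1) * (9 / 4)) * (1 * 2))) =-620179 / 55008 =-11.27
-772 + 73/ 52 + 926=8081/ 52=155.40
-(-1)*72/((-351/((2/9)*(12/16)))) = -4/117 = -0.03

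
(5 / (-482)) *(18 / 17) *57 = -2565 / 4097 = -0.63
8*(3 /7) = 24 /7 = 3.43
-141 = -141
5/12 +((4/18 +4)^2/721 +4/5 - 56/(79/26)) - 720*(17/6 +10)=-854193968611/92273580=-9257.19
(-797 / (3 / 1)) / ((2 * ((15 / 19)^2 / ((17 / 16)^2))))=-83150213 / 345600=-240.60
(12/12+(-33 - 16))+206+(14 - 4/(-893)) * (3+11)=316178/893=354.06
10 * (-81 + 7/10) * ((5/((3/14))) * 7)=-393470/3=-131156.67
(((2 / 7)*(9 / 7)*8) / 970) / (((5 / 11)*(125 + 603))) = 99 / 10813075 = 0.00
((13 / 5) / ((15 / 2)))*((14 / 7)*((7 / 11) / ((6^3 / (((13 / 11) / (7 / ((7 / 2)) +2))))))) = 1183 / 1960200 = 0.00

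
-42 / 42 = -1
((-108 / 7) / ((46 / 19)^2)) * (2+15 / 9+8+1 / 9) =-114798 / 3703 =-31.00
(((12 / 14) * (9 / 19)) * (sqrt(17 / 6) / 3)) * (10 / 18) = 5 * sqrt(102) / 399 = 0.13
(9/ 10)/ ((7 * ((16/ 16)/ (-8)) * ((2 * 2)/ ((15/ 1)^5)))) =-1366875/ 7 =-195267.86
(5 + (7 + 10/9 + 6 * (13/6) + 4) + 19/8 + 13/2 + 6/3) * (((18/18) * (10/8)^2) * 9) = 73775/128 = 576.37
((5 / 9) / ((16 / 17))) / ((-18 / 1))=-85 / 2592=-0.03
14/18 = 7/9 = 0.78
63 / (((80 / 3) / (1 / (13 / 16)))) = 189 / 65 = 2.91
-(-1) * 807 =807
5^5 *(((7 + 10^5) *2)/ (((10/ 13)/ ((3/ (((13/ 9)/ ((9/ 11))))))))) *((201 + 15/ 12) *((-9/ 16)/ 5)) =-22117585622625/ 704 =-31417025032.14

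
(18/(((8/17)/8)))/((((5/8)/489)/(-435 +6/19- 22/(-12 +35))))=-45578516400/437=-104298664.53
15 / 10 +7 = 17 / 2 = 8.50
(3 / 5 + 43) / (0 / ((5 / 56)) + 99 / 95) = 4142 / 99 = 41.84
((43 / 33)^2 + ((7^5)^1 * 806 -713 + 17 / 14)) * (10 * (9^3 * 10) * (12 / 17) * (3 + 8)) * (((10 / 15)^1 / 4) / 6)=212986714124.94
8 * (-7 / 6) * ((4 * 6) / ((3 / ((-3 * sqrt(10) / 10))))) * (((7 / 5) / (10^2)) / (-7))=-28 * sqrt(10) / 625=-0.14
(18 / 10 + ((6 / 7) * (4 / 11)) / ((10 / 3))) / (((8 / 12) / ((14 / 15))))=729 / 275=2.65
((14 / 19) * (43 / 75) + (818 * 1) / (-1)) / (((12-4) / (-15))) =145631 / 95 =1532.96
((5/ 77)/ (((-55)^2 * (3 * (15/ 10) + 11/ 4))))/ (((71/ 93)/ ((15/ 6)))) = 186/ 19183703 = 0.00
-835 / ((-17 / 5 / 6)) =25050 / 17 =1473.53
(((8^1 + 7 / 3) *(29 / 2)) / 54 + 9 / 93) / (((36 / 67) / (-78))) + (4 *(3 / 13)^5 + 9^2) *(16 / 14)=-50789630946101 / 156629209464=-324.27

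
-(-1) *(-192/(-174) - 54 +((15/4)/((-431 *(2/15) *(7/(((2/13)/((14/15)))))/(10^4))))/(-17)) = -7037292916/135351671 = -51.99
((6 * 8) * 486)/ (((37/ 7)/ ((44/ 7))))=1026432/ 37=27741.41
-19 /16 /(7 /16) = -19 /7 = -2.71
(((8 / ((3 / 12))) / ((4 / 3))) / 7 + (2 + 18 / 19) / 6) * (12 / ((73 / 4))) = 2.58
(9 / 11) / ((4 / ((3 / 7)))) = 27 / 308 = 0.09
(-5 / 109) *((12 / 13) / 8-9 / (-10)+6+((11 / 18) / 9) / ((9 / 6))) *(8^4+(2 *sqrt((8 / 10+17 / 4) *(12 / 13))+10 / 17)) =-862964974 / 650403-223046 *sqrt(19695) / 22381515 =-1328.21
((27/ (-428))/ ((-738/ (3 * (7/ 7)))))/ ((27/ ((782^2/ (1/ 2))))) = 152881/ 13161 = 11.62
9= 9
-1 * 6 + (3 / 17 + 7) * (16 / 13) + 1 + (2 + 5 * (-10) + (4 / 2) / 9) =-87407 / 1989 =-43.95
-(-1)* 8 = 8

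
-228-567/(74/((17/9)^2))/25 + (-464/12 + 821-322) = 1283381/5550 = 231.24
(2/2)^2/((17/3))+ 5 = 88/17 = 5.18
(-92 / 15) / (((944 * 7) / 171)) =-1311 / 8260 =-0.16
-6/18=-1/3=-0.33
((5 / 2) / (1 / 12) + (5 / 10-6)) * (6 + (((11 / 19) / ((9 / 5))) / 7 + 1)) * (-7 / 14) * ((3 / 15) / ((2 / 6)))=-29519 / 570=-51.79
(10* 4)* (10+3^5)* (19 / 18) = 96140 / 9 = 10682.22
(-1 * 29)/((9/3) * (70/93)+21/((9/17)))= -2697/3899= -0.69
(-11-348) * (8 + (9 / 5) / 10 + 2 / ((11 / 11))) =-182731 / 50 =-3654.62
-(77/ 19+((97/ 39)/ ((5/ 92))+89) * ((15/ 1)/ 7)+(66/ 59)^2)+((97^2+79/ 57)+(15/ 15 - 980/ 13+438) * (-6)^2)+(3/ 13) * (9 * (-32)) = 21039924172/ 950313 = 22139.99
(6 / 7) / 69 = 0.01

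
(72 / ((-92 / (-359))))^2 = 41757444 / 529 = 78936.57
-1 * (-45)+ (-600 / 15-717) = -712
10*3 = 30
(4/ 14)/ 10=0.03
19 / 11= 1.73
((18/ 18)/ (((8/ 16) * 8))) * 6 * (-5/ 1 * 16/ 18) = -20/ 3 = -6.67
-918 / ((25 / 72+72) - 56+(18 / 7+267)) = -462672 / 144103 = -3.21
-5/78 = -0.06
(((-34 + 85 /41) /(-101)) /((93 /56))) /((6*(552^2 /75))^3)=143171875 /10894884874122206380032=0.00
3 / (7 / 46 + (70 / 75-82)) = -2070 / 55831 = -0.04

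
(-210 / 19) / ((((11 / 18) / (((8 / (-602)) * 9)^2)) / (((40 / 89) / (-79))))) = 27993600 / 19019466697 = 0.00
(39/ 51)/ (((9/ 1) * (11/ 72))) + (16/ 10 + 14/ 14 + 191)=181536/ 935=194.16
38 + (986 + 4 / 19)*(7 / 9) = 15296 / 19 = 805.05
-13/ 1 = -13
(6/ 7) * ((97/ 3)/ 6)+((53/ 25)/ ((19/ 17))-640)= -6319004/ 9975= -633.48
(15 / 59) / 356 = 15 / 21004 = 0.00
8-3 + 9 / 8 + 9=121 / 8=15.12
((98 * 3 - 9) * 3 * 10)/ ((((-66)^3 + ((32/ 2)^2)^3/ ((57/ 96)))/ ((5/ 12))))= 135375/ 1062816976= 0.00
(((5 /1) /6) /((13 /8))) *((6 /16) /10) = 1 /52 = 0.02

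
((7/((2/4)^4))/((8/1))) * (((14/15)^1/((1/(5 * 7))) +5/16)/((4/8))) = 11081/12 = 923.42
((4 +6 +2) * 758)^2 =82737216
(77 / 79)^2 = 0.95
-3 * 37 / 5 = -111 / 5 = -22.20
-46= -46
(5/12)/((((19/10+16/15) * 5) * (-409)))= -5/72802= -0.00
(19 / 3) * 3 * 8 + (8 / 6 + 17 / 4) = 1891 / 12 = 157.58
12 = 12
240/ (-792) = -10/ 33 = -0.30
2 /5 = 0.40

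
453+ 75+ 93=621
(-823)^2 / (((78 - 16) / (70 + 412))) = 163236289 / 31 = 5265686.74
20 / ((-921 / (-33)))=220 / 307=0.72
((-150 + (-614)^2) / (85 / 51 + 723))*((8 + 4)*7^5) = 114005712996 / 1087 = 104881060.71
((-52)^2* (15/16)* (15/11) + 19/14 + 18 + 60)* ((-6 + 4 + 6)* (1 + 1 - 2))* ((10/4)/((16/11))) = 0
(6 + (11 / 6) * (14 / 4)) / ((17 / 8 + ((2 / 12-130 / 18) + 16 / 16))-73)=-894 / 5539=-0.16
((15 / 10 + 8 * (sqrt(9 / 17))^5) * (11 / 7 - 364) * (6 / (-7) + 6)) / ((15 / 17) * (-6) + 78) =-14795784 * sqrt(17) / 1458583 - 388161 / 10094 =-80.28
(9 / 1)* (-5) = -45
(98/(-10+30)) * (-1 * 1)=-4.90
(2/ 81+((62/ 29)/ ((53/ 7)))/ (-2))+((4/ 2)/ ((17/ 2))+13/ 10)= 30028207/ 21164490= 1.42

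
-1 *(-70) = 70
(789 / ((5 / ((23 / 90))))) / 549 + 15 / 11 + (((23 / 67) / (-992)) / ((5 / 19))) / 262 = 11334356050931 / 7887040286400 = 1.44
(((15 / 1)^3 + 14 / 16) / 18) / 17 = 27007 / 2448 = 11.03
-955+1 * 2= -953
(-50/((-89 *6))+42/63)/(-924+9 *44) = -203/140976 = -0.00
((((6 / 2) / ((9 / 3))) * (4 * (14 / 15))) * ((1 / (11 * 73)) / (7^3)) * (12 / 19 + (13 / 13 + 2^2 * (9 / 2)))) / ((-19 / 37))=-110408 / 213064005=-0.00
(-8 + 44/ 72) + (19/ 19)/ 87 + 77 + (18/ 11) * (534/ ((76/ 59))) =747.98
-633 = -633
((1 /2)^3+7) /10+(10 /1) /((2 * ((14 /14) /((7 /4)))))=757 /80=9.46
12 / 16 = 3 / 4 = 0.75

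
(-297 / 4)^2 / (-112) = -88209 / 1792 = -49.22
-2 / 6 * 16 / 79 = -16 / 237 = -0.07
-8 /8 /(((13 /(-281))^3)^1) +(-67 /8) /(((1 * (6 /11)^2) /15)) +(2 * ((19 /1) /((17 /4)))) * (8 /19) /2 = 34703690381 /3585504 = 9678.89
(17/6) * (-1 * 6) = -17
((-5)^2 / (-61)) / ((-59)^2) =-25 / 212341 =-0.00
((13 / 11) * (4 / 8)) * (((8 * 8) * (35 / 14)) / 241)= 1040 / 2651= 0.39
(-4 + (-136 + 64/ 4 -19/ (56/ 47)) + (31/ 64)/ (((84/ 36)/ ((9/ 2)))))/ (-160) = 24911/ 28672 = 0.87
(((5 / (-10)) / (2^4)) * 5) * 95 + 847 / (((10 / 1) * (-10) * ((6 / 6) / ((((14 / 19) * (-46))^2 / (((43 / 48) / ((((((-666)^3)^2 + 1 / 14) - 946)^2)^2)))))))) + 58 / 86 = -54760311449332278841169696474583749966883725228743706584867757648429962554969951 / 86928800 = -629944407944573936844517500000000000000000000000000000000000000000000000.00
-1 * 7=-7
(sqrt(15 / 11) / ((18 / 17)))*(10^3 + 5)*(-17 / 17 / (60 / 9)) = -1139*sqrt(165) / 88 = -166.26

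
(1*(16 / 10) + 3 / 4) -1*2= 7 / 20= 0.35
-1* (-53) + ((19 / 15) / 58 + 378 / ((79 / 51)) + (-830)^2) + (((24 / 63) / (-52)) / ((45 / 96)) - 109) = 2585911714213 / 3752658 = 689088.03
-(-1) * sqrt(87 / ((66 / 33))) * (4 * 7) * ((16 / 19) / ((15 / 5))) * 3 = 224 * sqrt(174) / 19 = 155.51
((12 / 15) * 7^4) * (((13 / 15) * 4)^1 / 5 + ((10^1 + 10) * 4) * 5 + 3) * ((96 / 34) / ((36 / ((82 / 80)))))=350646842 / 5625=62337.22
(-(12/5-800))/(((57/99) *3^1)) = 43868/95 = 461.77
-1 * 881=-881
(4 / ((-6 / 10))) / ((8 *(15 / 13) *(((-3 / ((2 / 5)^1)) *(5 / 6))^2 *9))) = -104 / 50625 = -0.00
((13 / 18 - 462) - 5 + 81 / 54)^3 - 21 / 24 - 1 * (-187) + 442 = -100399915.75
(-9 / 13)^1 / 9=-1 / 13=-0.08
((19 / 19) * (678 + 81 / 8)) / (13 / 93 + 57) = 511965 / 42512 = 12.04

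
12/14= 6/7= 0.86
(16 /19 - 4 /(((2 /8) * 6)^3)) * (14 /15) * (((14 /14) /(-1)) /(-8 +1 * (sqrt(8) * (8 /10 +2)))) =-3.98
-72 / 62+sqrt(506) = -36 / 31+sqrt(506) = 21.33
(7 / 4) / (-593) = -7 / 2372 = -0.00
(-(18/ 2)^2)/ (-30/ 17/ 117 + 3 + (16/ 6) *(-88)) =53703/ 153605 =0.35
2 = 2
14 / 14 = 1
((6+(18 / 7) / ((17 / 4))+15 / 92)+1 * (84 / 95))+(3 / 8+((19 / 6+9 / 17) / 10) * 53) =34467395 / 1248072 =27.62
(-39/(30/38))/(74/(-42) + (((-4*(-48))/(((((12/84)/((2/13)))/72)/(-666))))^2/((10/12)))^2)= -740729535/208672757681722602907666876916883731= -0.00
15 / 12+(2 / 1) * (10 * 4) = 325 / 4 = 81.25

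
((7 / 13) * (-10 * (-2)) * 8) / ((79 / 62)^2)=4305280 / 81133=53.06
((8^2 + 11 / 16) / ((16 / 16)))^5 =1132665925.64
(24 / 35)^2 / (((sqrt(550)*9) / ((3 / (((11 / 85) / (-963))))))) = -1571616*sqrt(22) / 148225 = -49.73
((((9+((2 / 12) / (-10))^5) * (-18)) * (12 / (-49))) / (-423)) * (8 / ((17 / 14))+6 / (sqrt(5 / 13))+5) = -1378684799803 / 1268492400000 - 6998399999 * sqrt(65) / 62181000000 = -1.99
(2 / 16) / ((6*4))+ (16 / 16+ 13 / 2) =1441 / 192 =7.51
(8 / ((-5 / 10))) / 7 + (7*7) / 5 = 263 / 35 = 7.51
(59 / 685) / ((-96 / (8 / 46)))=-59 / 378120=-0.00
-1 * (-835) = 835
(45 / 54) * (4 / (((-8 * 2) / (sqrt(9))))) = -5 / 8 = -0.62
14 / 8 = 7 / 4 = 1.75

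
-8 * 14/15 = -7.47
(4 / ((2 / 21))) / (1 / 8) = 336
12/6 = 2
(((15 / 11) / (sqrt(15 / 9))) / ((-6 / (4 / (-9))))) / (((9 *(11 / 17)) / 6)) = 68 *sqrt(15) / 3267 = 0.08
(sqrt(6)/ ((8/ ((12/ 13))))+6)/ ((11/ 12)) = 18*sqrt(6)/ 143+72/ 11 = 6.85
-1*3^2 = -9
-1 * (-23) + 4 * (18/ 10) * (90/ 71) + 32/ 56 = 16251/ 497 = 32.70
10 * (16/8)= 20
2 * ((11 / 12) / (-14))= -11 / 84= -0.13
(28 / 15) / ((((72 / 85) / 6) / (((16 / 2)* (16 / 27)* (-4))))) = -60928 / 243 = -250.73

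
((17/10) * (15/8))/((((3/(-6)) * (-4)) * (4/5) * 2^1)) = 255/256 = 1.00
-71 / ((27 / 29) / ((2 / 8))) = -19.06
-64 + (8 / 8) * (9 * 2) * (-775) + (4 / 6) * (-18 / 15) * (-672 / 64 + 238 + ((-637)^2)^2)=-658593996424 / 5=-131718799284.80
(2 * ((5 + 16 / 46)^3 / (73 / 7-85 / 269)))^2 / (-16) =-12278104027645778721 / 214709929372608784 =-57.18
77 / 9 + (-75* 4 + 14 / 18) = -872 / 3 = -290.67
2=2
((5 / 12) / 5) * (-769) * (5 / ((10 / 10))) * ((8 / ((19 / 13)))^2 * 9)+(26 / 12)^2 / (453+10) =-519885526511 / 6017148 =-86400.65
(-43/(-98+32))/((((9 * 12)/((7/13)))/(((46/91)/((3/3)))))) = 989/602316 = 0.00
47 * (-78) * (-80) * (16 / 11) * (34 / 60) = 2659072 / 11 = 241733.82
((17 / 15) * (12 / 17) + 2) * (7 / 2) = 49 / 5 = 9.80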